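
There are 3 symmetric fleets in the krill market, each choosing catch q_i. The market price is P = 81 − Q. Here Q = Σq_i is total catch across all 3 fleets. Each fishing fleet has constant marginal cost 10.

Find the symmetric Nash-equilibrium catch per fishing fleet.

A representative fishing fleet's profit is π_i = q_i(81 − Q) − 10q_i, with Q = q_i + Σ_{j≠i} q_j.
First-order condition: 71 − 2q_i − Σ_{j≠i} q_j = 0.
With identical fishing fleets, set every q_j = q: then 71 − 2q − 2q = 0, i.e. q = 71/4 = 17.75.

17.75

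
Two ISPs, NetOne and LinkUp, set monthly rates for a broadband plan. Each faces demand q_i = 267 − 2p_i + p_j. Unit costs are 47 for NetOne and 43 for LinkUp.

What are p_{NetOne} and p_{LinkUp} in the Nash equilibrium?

NetOne's profit: π = (p_{NetOne} − 47)(267 − 2p_{NetOne} + p_{LinkUp}).
∂π/∂p_{NetOne} = 361 − 4p_{NetOne} + p_{LinkUp} = 0 ⇒ p_{NetOne} = 90.25 + 0.25p_{LinkUp}.
Similarly p_{LinkUp} = 88.25 + 0.25p_{NetOne}.
Substituting the second reaction function into the first: p_{NetOne} = 90.25 + 0.25(88.25 + 0.25p_{NetOne}), which gives 0.9375p_{NetOne} = 112.3125 ⇒ p_{NetOne} = 119.8.
Then p_{LinkUp} = 88.25 + 0.25·119.8 = 118.2.

119.8, 118.2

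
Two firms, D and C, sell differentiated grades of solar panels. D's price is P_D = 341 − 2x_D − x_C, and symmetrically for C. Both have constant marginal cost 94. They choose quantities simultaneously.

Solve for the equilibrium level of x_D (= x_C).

Firm D's profit: π = x_D(341 − 2x_D − x_C) − 94x_D.
∂π/∂x_D = 247 − 4x_D − x_C = 0 ⇒ x_D = 61.75 − 0.25x_C.
By symmetry x_C = x_D; substituting into the reaction function, 1.25x_D = 61.75 and x_D = 49.4.

49.4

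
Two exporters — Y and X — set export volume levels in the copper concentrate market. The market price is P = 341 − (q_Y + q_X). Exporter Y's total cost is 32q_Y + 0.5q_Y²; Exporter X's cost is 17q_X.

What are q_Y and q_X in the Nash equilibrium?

58.8, 132.6

Exporter Y's profit: π = q_Y(341 − (q_Y + q_X)) − 32q_Y − 0.5q_Y².
∂π/∂q_Y = 309 − 3q_Y − q_X = 0, so q_Y = 103 − (1/3)q_X.
For X: ∂π/∂q_X = 324 − 2q_X − q_Y = 0 ⇒ q_X = 162 − 0.5q_Y.
Solving the two reaction functions simultaneously: (1 − (−1/3)(−0.5))q_Y = 103 − (1/3)·162, so (5/6)q_Y = 49 and q_Y = 58.8.
Then q_X = 162 − 0.5·58.8 = 132.6.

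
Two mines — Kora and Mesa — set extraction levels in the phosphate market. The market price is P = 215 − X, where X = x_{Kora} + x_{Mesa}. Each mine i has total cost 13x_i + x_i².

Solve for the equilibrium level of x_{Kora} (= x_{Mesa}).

40.4

Mine Kora's profit: π = x_{Kora}(215 − (x_{Kora} + x_{Mesa})) − 13x_{Kora} − x_{Kora}².
∂π/∂x_{Kora} = 202 − 4x_{Kora} − x_{Mesa} = 0, so x_{Kora} = 50.5 − 0.25x_{Mesa}.
By symmetry x_{Mesa} = x_{Kora}; substituting into the reaction function, 1.25x_{Kora} = 50.5 and x_{Kora} = 40.4.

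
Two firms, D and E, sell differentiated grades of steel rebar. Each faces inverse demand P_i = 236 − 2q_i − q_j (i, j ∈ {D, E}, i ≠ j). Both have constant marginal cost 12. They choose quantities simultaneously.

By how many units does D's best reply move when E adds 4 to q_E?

-1

Firm D's profit: π = q_D(236 − 2q_D − q_E) − 12q_D.
∂π/∂q_D = 224 − 4q_D − q_E = 0 ⇒ q_D = 56 − 0.25q_E.
The reaction-function slope is −0.25, so a 4-unit rise in q_E moves q_D by −0.25 × 4 = −1. D's best response falls — the actions are strategic substitutes.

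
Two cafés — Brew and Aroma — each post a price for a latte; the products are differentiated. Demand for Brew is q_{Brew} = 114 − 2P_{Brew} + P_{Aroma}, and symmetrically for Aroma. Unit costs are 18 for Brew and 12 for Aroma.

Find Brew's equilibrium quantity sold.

62.4

Brew's profit: π = (P_{Brew} − 18)(114 − 2P_{Brew} + P_{Aroma}).
∂π/∂P_{Brew} = 150 − 4P_{Brew} + P_{Aroma} = 0 ⇒ P_{Brew} = 37.5 + 0.25P_{Aroma}.
Similarly P_{Aroma} = 34.5 + 0.25P_{Brew}.
Substituting the second reaction function into the first: P_{Brew} = 37.5 + 0.25(34.5 + 0.25P_{Brew}), which gives 0.9375P_{Brew} = 46.125 ⇒ P_{Brew} = 49.2.
Then P_{Aroma} = 34.5 + 0.25·49.2 = 46.8.
q_{Brew} = 114 − 2·49.2 + 46.8 = 62.4.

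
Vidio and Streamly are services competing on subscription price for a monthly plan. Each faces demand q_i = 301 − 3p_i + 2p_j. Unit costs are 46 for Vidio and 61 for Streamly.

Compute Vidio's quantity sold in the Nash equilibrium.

Vidio's profit: π = (p_{Vidio} − 46)(301 − 3p_{Vidio} + 2p_{Streamly}).
∂π/∂p_{Vidio} = 439 − 6p_{Vidio} + 2p_{Streamly} = 0 ⇒ p_{Vidio} = 439/6 + (1/3)p_{Streamly}.
Similarly p_{Streamly} = 242/3 + (1/3)p_{Vidio}.
Solving the two reaction functions simultaneously: (1 − (1/3)(1/3))p_{Vidio} = 439/6 + (1/3)·(242/3), so (8/9)p_{Vidio} = 1801/18 and p_{Vidio} = 112.5625.
Then p_{Streamly} = 242/3 + (1/3)·112.5625 = 118.1875.
q_{Vidio} = 301 − 3·112.5625 + 2·118.1875 = 199.6875.

199.6875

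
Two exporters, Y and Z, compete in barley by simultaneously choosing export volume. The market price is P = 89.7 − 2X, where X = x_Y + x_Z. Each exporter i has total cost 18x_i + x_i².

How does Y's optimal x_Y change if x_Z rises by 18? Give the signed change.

-6

Exporter Y's profit: π = x_Y(89.7 − 2(x_Y + x_Z)) − 18x_Y − x_Y².
∂π/∂x_Y = 71.7 − 6x_Y − 2x_Z = 0, so x_Y = 11.95 − (1/3)x_Z.
The reaction-function slope is −1/3, so an 18-unit rise in x_Z moves x_Y by −1/3 × 18 = −6. Y's best response falls — the actions are strategic substitutes.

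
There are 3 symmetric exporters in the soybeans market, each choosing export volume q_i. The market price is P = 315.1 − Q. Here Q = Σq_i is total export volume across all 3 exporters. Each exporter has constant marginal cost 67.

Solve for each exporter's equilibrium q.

A representative exporter's profit is π_i = q_i(315.1 − Q) − 67q_i, with Q = q_i + Σ_{j≠i} q_j.
First-order condition: 248.1 − 2q_i − Σ_{j≠i} q_j = 0.
In a symmetric equilibrium every exporter chooses the same q, so Σ_{j≠i} q_j = 2q. The condition becomes 248.1 − 4q = 0, giving q = 248.1/4 = 62.025.

62.025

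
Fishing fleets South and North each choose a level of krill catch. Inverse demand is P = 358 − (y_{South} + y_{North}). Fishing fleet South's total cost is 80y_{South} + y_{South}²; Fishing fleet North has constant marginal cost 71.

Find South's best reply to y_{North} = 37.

60.25

Fishing fleet South's profit: π = y_{South}(358 − (y_{South} + y_{North})) − 80y_{South} − y_{South}².
∂π/∂y_{South} = 278 − 4y_{South} − y_{North} = 0, so y_{South} = 69.5 − 0.25y_{North}.
At y_{North} = 37: y_{South} = 69.5 − 0.25·37 = 60.25.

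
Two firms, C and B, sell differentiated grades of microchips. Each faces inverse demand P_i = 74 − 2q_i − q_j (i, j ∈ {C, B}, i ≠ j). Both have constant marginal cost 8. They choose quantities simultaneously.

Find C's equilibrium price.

Firm C's profit: π = q_C(74 − 2q_C − q_B) − 8q_C.
∂π/∂q_C = 66 − 4q_C − q_B = 0 ⇒ q_C = 16.5 − 0.25q_B.
Setting q_C = q_B in the reaction function: q_C = 16.5 − 0.25q_C, so q_C = 16.5 / 1.25 = 13.2.
P_C = 74 − 2·13.2 − 13.2 = 34.4.

34.4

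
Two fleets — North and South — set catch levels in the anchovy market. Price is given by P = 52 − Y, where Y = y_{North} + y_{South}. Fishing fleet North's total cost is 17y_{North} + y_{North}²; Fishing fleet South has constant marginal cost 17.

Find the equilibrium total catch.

20

Fishing fleet North's profit: π = y_{North}(52 − (y_{North} + y_{South})) − 17y_{North} − y_{North}².
∂π/∂y_{North} = 35 − 4y_{North} − y_{South} = 0, so y_{North} = 8.75 − 0.25y_{South}.
For South: ∂π/∂y_{South} = 35 − 2y_{South} − y_{North} = 0 ⇒ y_{South} = 17.5 − 0.5y_{North}.
Solving the two reaction functions simultaneously: (1 − (−0.25)(−0.5))y_{North} = 8.75 − 0.25·17.5, so 0.875y_{North} = 4.375 and y_{North} = 5.
Then y_{South} = 17.5 − 0.5·5 = 15.
Total catch: 5 + 15 = 20.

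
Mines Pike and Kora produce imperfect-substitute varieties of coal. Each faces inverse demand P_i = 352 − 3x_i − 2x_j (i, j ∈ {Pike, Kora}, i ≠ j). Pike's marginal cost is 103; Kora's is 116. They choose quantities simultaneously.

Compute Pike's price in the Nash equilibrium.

198.8125

Mine Pike's profit: π = x_{Pike}(352 − 3x_{Pike} − 2x_{Kora}) − 103x_{Pike}.
∂π/∂x_{Pike} = 249 − 6x_{Pike} − 2x_{Kora} = 0 ⇒ x_{Pike} = 41.5 − (1/3)x_{Kora}.
Similarly x_{Kora} = 118/3 − (1/3)x_{Pike}.
Solving the two reaction functions simultaneously: (1 − (−1/3)(−1/3))x_{Pike} = 41.5 − (1/3)·(118/3), so (8/9)x_{Pike} = 511/18 and x_{Pike} = 31.9375.
Then x_{Kora} = 118/3 − (1/3)·31.9375 = 28.6875.
P_{Pike} = 352 − 3·31.9375 − 2·28.6875 = 198.8125.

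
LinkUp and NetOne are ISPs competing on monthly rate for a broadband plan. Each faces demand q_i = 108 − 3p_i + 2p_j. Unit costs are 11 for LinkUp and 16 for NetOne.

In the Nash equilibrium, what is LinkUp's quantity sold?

LinkUp's profit: π = (p_{LinkUp} − 11)(108 − 3p_{LinkUp} + 2p_{NetOne}).
∂π/∂p_{LinkUp} = 141 − 6p_{LinkUp} + 2p_{NetOne} = 0 ⇒ p_{LinkUp} = 23.5 + (1/3)p_{NetOne}.
Similarly p_{NetOne} = 26 + (1/3)p_{LinkUp}.
Substituting the second reaction function into the first: p_{LinkUp} = 23.5 + (1/3)(26 + (1/3)p_{LinkUp}), which gives (8/9)p_{LinkUp} = 193/6 ⇒ p_{LinkUp} = 36.1875.
Then p_{NetOne} = 26 + (1/3)·36.1875 = 38.0625.
q_{LinkUp} = 108 − 3·36.1875 + 2·38.0625 = 75.5625.

75.5625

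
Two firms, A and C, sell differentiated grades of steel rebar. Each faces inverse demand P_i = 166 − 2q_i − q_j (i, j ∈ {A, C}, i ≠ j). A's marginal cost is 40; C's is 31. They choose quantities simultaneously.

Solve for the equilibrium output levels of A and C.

24.6, 27.6

Firm A's profit: π = q_A(166 − 2q_A − q_C) − 40q_A.
∂π/∂q_A = 126 − 4q_A − q_C = 0 ⇒ q_A = 31.5 − 0.25q_C.
Similarly q_C = 33.75 − 0.25q_A.
Solving the two reaction functions simultaneously: (1 − (−0.25)(−0.25))q_A = 31.5 − 0.25·33.75, so 0.9375q_A = 23.0625 and q_A = 24.6.
Then q_C = 33.75 − 0.25·24.6 = 27.6.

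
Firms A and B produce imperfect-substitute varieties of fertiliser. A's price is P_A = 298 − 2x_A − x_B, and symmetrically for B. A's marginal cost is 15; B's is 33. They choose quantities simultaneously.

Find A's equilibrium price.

Firm A's profit: π = x_A(298 − 2x_A − x_B) − 15x_A.
∂π/∂x_A = 283 − 4x_A − x_B = 0 ⇒ x_A = 70.75 − 0.25x_B.
Similarly x_B = 66.25 − 0.25x_A.
Substituting the second reaction function into the first: x_A = 70.75 − 0.25(66.25 − 0.25x_A), which gives 0.9375x_A = 54.1875 ⇒ x_A = 57.8.
Then x_B = 66.25 − 0.25·57.8 = 51.8.
P_A = 298 − 2·57.8 − 51.8 = 130.6.

130.6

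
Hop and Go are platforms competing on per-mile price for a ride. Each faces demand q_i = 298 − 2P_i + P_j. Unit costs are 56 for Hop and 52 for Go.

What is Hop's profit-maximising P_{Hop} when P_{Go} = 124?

Hop's profit: π = (P_{Hop} − 56)(298 − 2P_{Hop} + P_{Go}).
∂π/∂P_{Hop} = 410 − 4P_{Hop} + P_{Go} = 0 ⇒ P_{Hop} = 102.5 + 0.25P_{Go}.
At P_{Go} = 124: P_{Hop} = 102.5 + 0.25·124 = 133.5.

133.5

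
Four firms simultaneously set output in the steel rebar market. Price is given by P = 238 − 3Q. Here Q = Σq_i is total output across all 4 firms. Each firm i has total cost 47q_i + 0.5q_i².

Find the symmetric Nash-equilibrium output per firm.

11.9375

A representative firm's profit is π_i = q_i(238 − 3Q) − 47q_i − 0.5q_i², with Q = q_i + Σ_{j≠i} q_j.
First-order condition: 191 − 7q_i − 3Σ_{j≠i} q_j = 0.
In a symmetric equilibrium every firm chooses the same q, so Σ_{j≠i} q_j = 3q. The condition becomes 191 − 16q = 0, giving q = 191/16 = 11.9375.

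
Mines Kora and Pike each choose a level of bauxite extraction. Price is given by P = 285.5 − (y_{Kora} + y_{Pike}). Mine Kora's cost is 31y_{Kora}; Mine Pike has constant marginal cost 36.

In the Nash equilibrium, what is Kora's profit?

Mine Kora's profit: π = y_{Kora}(285.5 − (y_{Kora} + y_{Pike})) − 31y_{Kora}.
∂π/∂y_{Kora} = 254.5 − 2y_{Kora} − y_{Pike} = 0, so y_{Kora} = 127.25 − 0.5y_{Pike}.
By the same steps for Pike: y_{Pike} = 124.75 − 0.5y_{Kora}.
Solving the two reaction functions simultaneously: (1 − (−0.5)(−0.5))y_{Kora} = 127.25 − 0.5·124.75, so 0.75y_{Kora} = 64.875 and y_{Kora} = 86.5.
Then y_{Pike} = 124.75 − 0.5·86.5 = 81.5.
Price P = 285.5 − 168 = 117.5.
Kora's profit: (117.5 − 31)·86.5 = 7482.25.

7482.25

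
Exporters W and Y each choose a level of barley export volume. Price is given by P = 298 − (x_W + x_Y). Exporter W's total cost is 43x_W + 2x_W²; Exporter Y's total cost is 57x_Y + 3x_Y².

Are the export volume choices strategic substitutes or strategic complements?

Exporter W's profit: π = x_W(298 − (x_W + x_Y)) − 43x_W − 2x_W².
∂π/∂x_W = 255 − 6x_W − x_Y = 0, so x_W = 42.5 − (1/6)x_Y.
The best-response slope dx_W/dx_Y = −1/6 < 0: the reaction function is downward-sloping, so the choices are strategic substitutes.

strategic substitutes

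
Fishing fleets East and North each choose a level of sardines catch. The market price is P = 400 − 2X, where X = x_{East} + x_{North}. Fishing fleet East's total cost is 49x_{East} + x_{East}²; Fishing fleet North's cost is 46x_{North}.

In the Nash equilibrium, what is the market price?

Fishing fleet East's profit: π = x_{East}(400 − 2(x_{East} + x_{North})) − 49x_{East} − x_{East}².
∂π/∂x_{East} = 351 − 6x_{East} − 2x_{North} = 0, so x_{East} = 58.5 − (1/3)x_{North}.
For North: ∂π/∂x_{North} = 354 − 4x_{North} − 2x_{East} = 0 ⇒ x_{North} = 88.5 − 0.5x_{East}.
Substituting the second reaction function into the first: x_{East} = 58.5 − (1/3)(88.5 − 0.5x_{East}), which gives (5/6)x_{East} = 29 ⇒ x_{East} = 34.8.
Then x_{North} = 88.5 − 0.5·34.8 = 71.1.
Equilibrium price: P = 400 − 2·105.9 = 188.2.

188.2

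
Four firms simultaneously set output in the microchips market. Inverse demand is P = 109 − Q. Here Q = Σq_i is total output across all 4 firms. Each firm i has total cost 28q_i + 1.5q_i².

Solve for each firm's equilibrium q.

A representative firm's profit is π_i = q_i(109 − Q) − 28q_i − 1.5q_i², with Q = q_i + Σ_{j≠i} q_j.
First-order condition: 81 − 5q_i − Σ_{j≠i} q_j = 0.
Imposing symmetry (q_j = q for all j) turns Σ_{j≠i} q_j into 3q, so 81 = 8q and q = 10.125.

10.125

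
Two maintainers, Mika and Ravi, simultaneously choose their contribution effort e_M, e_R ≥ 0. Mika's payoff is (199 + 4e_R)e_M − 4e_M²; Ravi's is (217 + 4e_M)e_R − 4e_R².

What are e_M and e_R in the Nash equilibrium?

Expanding Mika's payoff: 199e_M + 4e_Re_M − 4e_M².
∂π/∂e_M = 199 + 4e_R − 8e_M = 0, so e_M = 24.875 + 0.5e_R.
Likewise for Ravi: e_R = 27.125 + 0.5e_M.
Plugging e_R into Mika's best response: e_M = 24.875 + 0.5(27.125 + 0.5e_M) ⇒ 0.75e_M = 38.4375, so e_M = 51.25.
Then e_R = 27.125 + 0.5·51.25 = 52.75.

51.25, 52.75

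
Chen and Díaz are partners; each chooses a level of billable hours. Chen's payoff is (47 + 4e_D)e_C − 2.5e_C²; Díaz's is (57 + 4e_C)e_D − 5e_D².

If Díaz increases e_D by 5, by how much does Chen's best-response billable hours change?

Expanding Chen's payoff: 47e_C + 4e_De_C − 2.5e_C².
∂π/∂e_C = 47 + 4e_D − 5e_C = 0, so e_C = 9.4 + 0.8e_D.
The reaction-function slope is 0.8, so a 5-unit rise in e_D moves e_C by 0.8 × 5 = 4. Chen's best response rises — the actions are strategic complements.

4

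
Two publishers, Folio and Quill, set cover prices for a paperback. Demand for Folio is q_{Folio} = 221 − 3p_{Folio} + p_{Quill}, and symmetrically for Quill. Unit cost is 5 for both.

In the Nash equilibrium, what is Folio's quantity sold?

126.6

Folio's profit: π = (p_{Folio} − 5)(221 − 3p_{Folio} + p_{Quill}).
∂π/∂p_{Folio} = 236 − 6p_{Folio} + p_{Quill} = 0 ⇒ p_{Folio} = 118/3 + (1/6)p_{Quill}.
The game is symmetric, so in equilibrium p_{Quill} = p_{Folio}: the reaction function gives (5/6)p_{Folio} = 118/3, hence p_{Folio} = 47.2.
q_{Folio} = 221 − 3·47.2 + 47.2 = 126.6.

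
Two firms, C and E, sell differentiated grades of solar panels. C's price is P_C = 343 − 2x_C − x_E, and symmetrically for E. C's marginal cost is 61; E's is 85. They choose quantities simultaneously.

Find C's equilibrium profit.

Firm C's profit: π = x_C(343 − 2x_C − x_E) − 61x_C.
∂π/∂x_C = 282 − 4x_C − x_E = 0 ⇒ x_C = 70.5 − 0.25x_E.
Similarly x_E = 64.5 − 0.25x_C.
Substituting the second reaction function into the first: x_C = 70.5 − 0.25(64.5 − 0.25x_C), which gives 0.9375x_C = 54.375 ⇒ x_C = 58.
Then x_E = 64.5 − 0.25·58 = 50.
P_C = 343 − 2·58 − 50 = 177.
Profit = (177 − 61)·58 = 6728.

6728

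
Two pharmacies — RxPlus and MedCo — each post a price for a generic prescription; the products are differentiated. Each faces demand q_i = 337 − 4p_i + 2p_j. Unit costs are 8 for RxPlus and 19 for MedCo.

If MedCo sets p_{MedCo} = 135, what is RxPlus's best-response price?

RxPlus's profit: π = (p_{RxPlus} − 8)(337 − 4p_{RxPlus} + 2p_{MedCo}).
∂π/∂p_{RxPlus} = 369 − 8p_{RxPlus} + 2p_{MedCo} = 0 ⇒ p_{RxPlus} = 46.125 + 0.25p_{MedCo}.
At p_{MedCo} = 135: p_{RxPlus} = 46.125 + 0.25·135 = 79.875.

79.875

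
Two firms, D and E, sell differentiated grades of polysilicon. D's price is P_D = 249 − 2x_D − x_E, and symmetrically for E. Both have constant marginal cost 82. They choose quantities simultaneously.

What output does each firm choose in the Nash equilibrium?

33.4

Firm D's profit: π = x_D(249 − 2x_D − x_E) − 82x_D.
∂π/∂x_D = 167 − 4x_D − x_E = 0 ⇒ x_D = 41.75 − 0.25x_E.
The game is symmetric, so in equilibrium x_E = x_D: the reaction function gives 1.25x_D = 41.75, hence x_D = 33.4.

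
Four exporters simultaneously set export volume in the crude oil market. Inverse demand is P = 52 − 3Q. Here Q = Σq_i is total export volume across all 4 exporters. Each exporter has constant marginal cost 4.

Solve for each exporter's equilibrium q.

A representative exporter's profit is π_i = q_i(52 − 3Q) − 4q_i, with Q = q_i + Σ_{j≠i} q_j.
First-order condition: 48 − 6q_i − 3Σ_{j≠i} q_j = 0.
Imposing symmetry (q_j = q for all j) turns Σ_{j≠i} q_j into 3q, so 48 = 15q and q = 3.2.

3.2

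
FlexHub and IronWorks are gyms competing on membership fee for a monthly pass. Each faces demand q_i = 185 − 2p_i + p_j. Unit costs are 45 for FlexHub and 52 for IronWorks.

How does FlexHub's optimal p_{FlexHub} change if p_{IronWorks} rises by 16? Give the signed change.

4

FlexHub's profit: π = (p_{FlexHub} − 45)(185 − 2p_{FlexHub} + p_{IronWorks}).
∂π/∂p_{FlexHub} = 275 − 4p_{FlexHub} + p_{IronWorks} = 0 ⇒ p_{FlexHub} = 68.75 + 0.25p_{IronWorks}.
The reaction-function slope is 0.25, so a 16-unit rise in p_{IronWorks} moves p_{FlexHub} by 0.25 × 16 = 4. FlexHub's best response rises — the actions are strategic complements.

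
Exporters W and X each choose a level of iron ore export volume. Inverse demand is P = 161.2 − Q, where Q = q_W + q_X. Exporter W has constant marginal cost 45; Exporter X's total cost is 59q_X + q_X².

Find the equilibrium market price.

Exporter W's profit: π = q_W(161.2 − (q_W + q_X)) − 45q_W.
∂π/∂q_W = 116.2 − 2q_W − q_X = 0, so q_W = 58.1 − 0.5q_X.
For X: ∂π/∂q_X = 102.2 − 4q_X − q_W = 0 ⇒ q_X = 25.55 − 0.25q_W.
Plugging q_X into W's best response: q_W = 58.1 − 0.5(25.55 − 0.25q_W) ⇒ 0.875q_W = 45.325, so q_W = 51.8.
Then q_X = 25.55 − 0.25·51.8 = 12.6.
Equilibrium price: P = 161.2 − 64.4 = 96.8.

96.8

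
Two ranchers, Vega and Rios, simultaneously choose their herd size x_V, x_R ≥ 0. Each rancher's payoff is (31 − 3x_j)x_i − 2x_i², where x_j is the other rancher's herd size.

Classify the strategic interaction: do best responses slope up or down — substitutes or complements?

strategic substitutes

Vega's payoff is (31 − 3x_R)x_V − 2x_V².
∂π/∂x_V = 31 − 3x_R − 4x_V = 0, so x_V = 7.75 − 0.75x_R.
The best-response slope dx_V/dx_R = −0.75 < 0: the reaction function is downward-sloping, so the choices are strategic substitutes.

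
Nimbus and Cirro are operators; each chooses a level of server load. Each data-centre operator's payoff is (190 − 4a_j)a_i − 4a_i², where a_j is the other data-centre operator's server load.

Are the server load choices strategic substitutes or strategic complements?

Nimbus's payoff is (190 − 4a_C)a_N − 4a_N².
∂π/∂a_N = 190 − 4a_C − 8a_N = 0, so a_N = 23.75 − 0.5a_C.
The best-response slope da_N/da_C = −0.5 < 0: the reaction function is downward-sloping, so the choices are strategic substitutes.

strategic substitutes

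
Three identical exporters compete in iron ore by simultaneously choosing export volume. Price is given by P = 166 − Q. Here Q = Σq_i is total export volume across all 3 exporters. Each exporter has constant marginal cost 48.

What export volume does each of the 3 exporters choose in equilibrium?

A representative exporter's profit is π_i = q_i(166 − Q) − 48q_i, with Q = q_i + Σ_{j≠i} q_j.
First-order condition: 118 − 2q_i − Σ_{j≠i} q_j = 0.
Imposing symmetry (q_j = q for all j) turns Σ_{j≠i} q_j into 2q, so 118 = 4q and q = 29.5.

29.5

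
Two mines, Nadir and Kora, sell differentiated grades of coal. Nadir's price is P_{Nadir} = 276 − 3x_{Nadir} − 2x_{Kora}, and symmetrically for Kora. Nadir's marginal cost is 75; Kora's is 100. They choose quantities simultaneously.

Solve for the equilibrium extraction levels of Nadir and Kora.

Mine Nadir's profit: π = x_{Nadir}(276 − 3x_{Nadir} − 2x_{Kora}) − 75x_{Nadir}.
∂π/∂x_{Nadir} = 201 − 6x_{Nadir} − 2x_{Kora} = 0 ⇒ x_{Nadir} = 33.5 − (1/3)x_{Kora}.
Similarly x_{Kora} = 88/3 − (1/3)x_{Nadir}.
Solving the two reaction functions simultaneously: (1 − (−1/3)(−1/3))x_{Nadir} = 33.5 − (1/3)·(88/3), so (8/9)x_{Nadir} = 427/18 and x_{Nadir} = 26.6875.
Then x_{Kora} = 88/3 − (1/3)·26.6875 = 20.4375.

26.6875, 20.4375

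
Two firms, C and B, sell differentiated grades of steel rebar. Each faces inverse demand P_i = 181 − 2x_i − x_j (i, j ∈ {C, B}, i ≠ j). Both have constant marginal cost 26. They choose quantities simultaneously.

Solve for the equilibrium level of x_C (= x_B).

31

Firm C's profit: π = x_C(181 − 2x_C − x_B) − 26x_C.
∂π/∂x_C = 155 − 4x_C − x_B = 0 ⇒ x_C = 38.75 − 0.25x_B.
The game is symmetric, so in equilibrium x_B = x_C: the reaction function gives 1.25x_C = 38.75, hence x_C = 31.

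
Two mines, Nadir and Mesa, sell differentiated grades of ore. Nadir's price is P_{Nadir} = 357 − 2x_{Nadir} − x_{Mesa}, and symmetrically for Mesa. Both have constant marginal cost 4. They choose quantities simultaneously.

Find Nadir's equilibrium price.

Mine Nadir's profit: π = x_{Nadir}(357 − 2x_{Nadir} − x_{Mesa}) − 4x_{Nadir}.
∂π/∂x_{Nadir} = 353 − 4x_{Nadir} − x_{Mesa} = 0 ⇒ x_{Nadir} = 88.25 − 0.25x_{Mesa}.
The game is symmetric, so in equilibrium x_{Mesa} = x_{Nadir}: the reaction function gives 1.25x_{Nadir} = 88.25, hence x_{Nadir} = 70.6.
P_{Nadir} = 357 − 2·70.6 − 70.6 = 145.2.

145.2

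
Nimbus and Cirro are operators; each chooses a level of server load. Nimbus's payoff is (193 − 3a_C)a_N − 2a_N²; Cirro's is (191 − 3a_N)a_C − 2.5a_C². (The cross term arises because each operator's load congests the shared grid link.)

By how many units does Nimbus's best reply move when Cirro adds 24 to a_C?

Expanding Nimbus's payoff: 193a_N − 3a_Ca_N − 2a_N².
∂π/∂a_N = 193 − 3a_C − 4a_N = 0, so a_N = 48.25 − 0.75a_C.
The reaction-function slope is −0.75, so a 24-unit rise in a_C moves a_N by −0.75 × 24 = −18. Nimbus's best response falls — the actions are strategic substitutes.

-18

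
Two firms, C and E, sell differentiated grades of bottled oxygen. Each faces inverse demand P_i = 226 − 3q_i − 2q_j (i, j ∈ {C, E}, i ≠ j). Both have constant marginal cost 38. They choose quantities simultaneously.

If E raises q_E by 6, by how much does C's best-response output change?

-2

Firm C's profit: π = q_C(226 − 3q_C − 2q_E) − 38q_C.
∂π/∂q_C = 188 − 6q_C − 2q_E = 0 ⇒ q_C = 94/3 − (1/3)q_E.
The reaction-function slope is −1/3, so a 6-unit rise in q_E moves q_C by −1/3 × 6 = −2. C's best response falls — the actions are strategic substitutes.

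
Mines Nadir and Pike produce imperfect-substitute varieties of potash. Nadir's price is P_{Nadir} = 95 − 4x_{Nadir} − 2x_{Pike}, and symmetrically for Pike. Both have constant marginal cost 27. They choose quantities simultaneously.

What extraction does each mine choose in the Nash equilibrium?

6.8

Mine Nadir's profit: π = x_{Nadir}(95 − 4x_{Nadir} − 2x_{Pike}) − 27x_{Nadir}.
∂π/∂x_{Nadir} = 68 − 8x_{Nadir} − 2x_{Pike} = 0 ⇒ x_{Nadir} = 8.5 − 0.25x_{Pike}.
By symmetry x_{Pike} = x_{Nadir}; substituting into the reaction function, 1.25x_{Nadir} = 8.5 and x_{Nadir} = 6.8.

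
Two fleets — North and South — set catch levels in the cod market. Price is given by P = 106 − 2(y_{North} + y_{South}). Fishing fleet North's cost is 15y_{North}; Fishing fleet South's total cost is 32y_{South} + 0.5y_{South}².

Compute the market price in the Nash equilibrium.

53.375

Fishing fleet North's profit: π = y_{North}(106 − 2(y_{North} + y_{South})) − 15y_{North}.
∂π/∂y_{North} = 91 − 4y_{North} − 2y_{South} = 0, so y_{North} = 22.75 − 0.5y_{South}.
For South: ∂π/∂y_{South} = 74 − 5y_{South} − 2y_{North} = 0 ⇒ y_{South} = 14.8 − 0.4y_{North}.
Substituting the second reaction function into the first: y_{North} = 22.75 − 0.5(14.8 − 0.4y_{North}), which gives 0.8y_{North} = 15.35 ⇒ y_{North} = 19.1875.
Then y_{South} = 14.8 − 0.4·19.1875 = 7.125.
Equilibrium price: P = 106 − 2·26.3125 = 53.375.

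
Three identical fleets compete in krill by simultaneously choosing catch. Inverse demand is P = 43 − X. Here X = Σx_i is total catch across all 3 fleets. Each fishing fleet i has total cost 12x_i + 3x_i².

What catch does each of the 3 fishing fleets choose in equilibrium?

3.1

A representative fishing fleet's profit is π_i = x_i(43 − X) − 12x_i − 3x_i², with X = x_i + Σ_{j≠i} x_j.
First-order condition: 31 − 8x_i − Σ_{j≠i} x_j = 0.
Imposing symmetry (x_j = x for all j) turns Σ_{j≠i} x_j into 2x, so 31 = 10x and x = 3.1.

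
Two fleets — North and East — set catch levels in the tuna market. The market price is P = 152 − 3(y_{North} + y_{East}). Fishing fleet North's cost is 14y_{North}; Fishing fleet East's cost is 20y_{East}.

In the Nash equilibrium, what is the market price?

62

Fishing fleet North's profit: π = y_{North}(152 − 3(y_{North} + y_{East})) − 14y_{North}.
∂π/∂y_{North} = 138 − 6y_{North} − 3y_{East} = 0, so y_{North} = 23 − 0.5y_{East}.
By the same steps for East: y_{East} = 22 − 0.5y_{North}.
Substituting the second reaction function into the first: y_{North} = 23 − 0.5(22 − 0.5y_{North}), which gives 0.75y_{North} = 12 ⇒ y_{North} = 16.
Then y_{East} = 22 − 0.5·16 = 14.
Equilibrium price: P = 152 − 3·30 = 62.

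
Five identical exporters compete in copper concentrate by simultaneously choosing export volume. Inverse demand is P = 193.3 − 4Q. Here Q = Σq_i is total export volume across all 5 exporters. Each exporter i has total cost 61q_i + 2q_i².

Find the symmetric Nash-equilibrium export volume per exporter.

4.725

A representative exporter's profit is π_i = q_i(193.3 − 4Q) − 61q_i − 2q_i², with Q = q_i + Σ_{j≠i} q_j.
First-order condition: 132.3 − 12q_i − 4Σ_{j≠i} q_j = 0.
In a symmetric equilibrium every exporter chooses the same q, so Σ_{j≠i} q_j = 4q. The condition becomes 132.3 − 28q = 0, giving q = 132.3/28 = 4.725.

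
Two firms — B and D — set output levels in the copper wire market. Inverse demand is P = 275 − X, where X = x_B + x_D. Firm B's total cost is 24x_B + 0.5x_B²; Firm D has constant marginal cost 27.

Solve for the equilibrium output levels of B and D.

Firm B's profit: π = x_B(275 − (x_B + x_D)) − 24x_B − 0.5x_B².
∂π/∂x_B = 251 − 3x_B − x_D = 0, so x_B = 251/3 − (1/3)x_D.
For D: ∂π/∂x_D = 248 − 2x_D − x_B = 0 ⇒ x_D = 124 − 0.5x_B.
Plugging x_D into B's best response: x_B = 251/3 − (1/3)(124 − 0.5x_B) ⇒ (5/6)x_B = 127/3, so x_B = 50.8.
Then x_D = 124 − 0.5·50.8 = 98.6.

50.8, 98.6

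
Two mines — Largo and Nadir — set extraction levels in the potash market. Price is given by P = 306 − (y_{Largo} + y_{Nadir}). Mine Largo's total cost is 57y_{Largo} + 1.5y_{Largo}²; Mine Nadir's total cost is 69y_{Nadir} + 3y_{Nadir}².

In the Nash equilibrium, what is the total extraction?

69

Mine Largo's profit: π = y_{Largo}(306 − (y_{Largo} + y_{Nadir})) − 57y_{Largo} − 1.5y_{Largo}².
∂π/∂y_{Largo} = 249 − 5y_{Largo} − y_{Nadir} = 0, so y_{Largo} = 49.8 − 0.2y_{Nadir}.
For Nadir: ∂π/∂y_{Nadir} = 237 − 8y_{Nadir} − y_{Largo} = 0 ⇒ y_{Nadir} = 29.625 − 0.125y_{Largo}.
Plugging y_{Nadir} into Largo's best response: y_{Largo} = 49.8 − 0.2(29.625 − 0.125y_{Largo}) ⇒ 0.975y_{Largo} = 43.875, so y_{Largo} = 45.
Then y_{Nadir} = 29.625 − 0.125·45 = 24.
Total extraction: 45 + 24 = 69.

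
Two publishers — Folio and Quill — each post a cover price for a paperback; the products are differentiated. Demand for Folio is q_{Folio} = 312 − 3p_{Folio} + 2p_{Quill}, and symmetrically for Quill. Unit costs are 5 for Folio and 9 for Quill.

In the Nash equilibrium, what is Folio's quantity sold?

232.5

Folio's profit: π = (p_{Folio} − 5)(312 − 3p_{Folio} + 2p_{Quill}).
∂π/∂p_{Folio} = 327 − 6p_{Folio} + 2p_{Quill} = 0 ⇒ p_{Folio} = 54.5 + (1/3)p_{Quill}.
Similarly p_{Quill} = 56.5 + (1/3)p_{Folio}.
Solving the two reaction functions simultaneously: (1 − (1/3)(1/3))p_{Folio} = 54.5 + (1/3)·56.5, so (8/9)p_{Folio} = 220/3 and p_{Folio} = 82.5.
Then p_{Quill} = 56.5 + (1/3)·82.5 = 84.
q_{Folio} = 312 − 3·82.5 + 2·84 = 232.5.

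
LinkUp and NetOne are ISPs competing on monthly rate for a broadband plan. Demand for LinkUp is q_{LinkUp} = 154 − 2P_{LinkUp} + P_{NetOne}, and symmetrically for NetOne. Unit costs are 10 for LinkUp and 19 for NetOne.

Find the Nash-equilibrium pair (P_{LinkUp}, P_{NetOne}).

59.2, 62.8

LinkUp's profit: π = (P_{LinkUp} − 10)(154 − 2P_{LinkUp} + P_{NetOne}).
∂π/∂P_{LinkUp} = 174 − 4P_{LinkUp} + P_{NetOne} = 0 ⇒ P_{LinkUp} = 43.5 + 0.25P_{NetOne}.
Similarly P_{NetOne} = 48 + 0.25P_{LinkUp}.
Substituting the second reaction function into the first: P_{LinkUp} = 43.5 + 0.25(48 + 0.25P_{LinkUp}), which gives 0.9375P_{LinkUp} = 55.5 ⇒ P_{LinkUp} = 59.2.
Then P_{NetOne} = 48 + 0.25·59.2 = 62.8.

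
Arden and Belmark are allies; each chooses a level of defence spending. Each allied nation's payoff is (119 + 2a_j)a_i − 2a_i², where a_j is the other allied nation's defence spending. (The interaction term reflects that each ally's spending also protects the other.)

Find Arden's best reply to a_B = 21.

Arden's payoff is (119 + 2a_B)a_A − 2a_A².
∂π/∂a_A = 119 + 2a_B − 4a_A = 0, so a_A = 29.75 + 0.5a_B.
At a_B = 21: a_A = 29.75 + 0.5·21 = 40.25.

40.25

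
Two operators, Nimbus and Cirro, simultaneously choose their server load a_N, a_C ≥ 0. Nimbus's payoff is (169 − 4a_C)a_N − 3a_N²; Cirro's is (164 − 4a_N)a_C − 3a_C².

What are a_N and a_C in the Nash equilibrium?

Expanding Nimbus's payoff: 169a_N − 4a_Ca_N − 3a_N².
∂π/∂a_N = 169 − 4a_C − 6a_N = 0, so a_N = 169/6 − (2/3)a_C.
Likewise for Cirro: a_C = 82/3 − (2/3)a_N.
Plugging a_C into Nimbus's best response: a_N = 169/6 − (2/3)(82/3 − (2/3)a_N) ⇒ (5/9)a_N = 179/18, so a_N = 17.9.
Then a_C = 82/3 − (2/3)·17.9 = 15.4.

17.9, 15.4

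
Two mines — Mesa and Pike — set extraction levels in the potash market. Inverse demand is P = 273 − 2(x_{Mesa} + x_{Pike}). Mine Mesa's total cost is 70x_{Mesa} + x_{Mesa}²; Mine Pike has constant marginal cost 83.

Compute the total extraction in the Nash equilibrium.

58.3

Mine Mesa's profit: π = x_{Mesa}(273 − 2(x_{Mesa} + x_{Pike})) − 70x_{Mesa} − x_{Mesa}².
∂π/∂x_{Mesa} = 203 − 6x_{Mesa} − 2x_{Pike} = 0, so x_{Mesa} = 203/6 − (1/3)x_{Pike}.
For Pike: ∂π/∂x_{Pike} = 190 − 4x_{Pike} − 2x_{Mesa} = 0 ⇒ x_{Pike} = 47.5 − 0.5x_{Mesa}.
Substituting the second reaction function into the first: x_{Mesa} = 203/6 − (1/3)(47.5 − 0.5x_{Mesa}), which gives (5/6)x_{Mesa} = 18 ⇒ x_{Mesa} = 21.6.
Then x_{Pike} = 47.5 − 0.5·21.6 = 36.7.
Total extraction: 21.6 + 36.7 = 58.3.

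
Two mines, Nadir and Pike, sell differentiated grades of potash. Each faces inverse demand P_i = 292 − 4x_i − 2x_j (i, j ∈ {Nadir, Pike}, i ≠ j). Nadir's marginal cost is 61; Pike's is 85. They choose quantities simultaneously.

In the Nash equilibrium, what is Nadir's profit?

Mine Nadir's profit: π = x_{Nadir}(292 − 4x_{Nadir} − 2x_{Pike}) − 61x_{Nadir}.
∂π/∂x_{Nadir} = 231 − 8x_{Nadir} − 2x_{Pike} = 0 ⇒ x_{Nadir} = 28.875 − 0.25x_{Pike}.
Similarly x_{Pike} = 25.875 − 0.25x_{Nadir}.
Solving the two reaction functions simultaneously: (1 − (−0.25)(−0.25))x_{Nadir} = 28.875 − 0.25·25.875, so 0.9375x_{Nadir} = 717/32 and x_{Nadir} = 23.9.
Then x_{Pike} = 25.875 − 0.25·23.9 = 19.9.
P_{Nadir} = 292 − 4·23.9 − 2·19.9 = 156.6.
Profit = (156.6 − 61)·23.9 = 2284.84.

2284.84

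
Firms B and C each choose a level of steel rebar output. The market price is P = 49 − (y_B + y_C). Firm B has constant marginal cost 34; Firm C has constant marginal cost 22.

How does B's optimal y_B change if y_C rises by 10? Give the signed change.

-5

Firm B's profit: π = y_B(49 − (y_B + y_C)) − 34y_B.
∂π/∂y_B = 15 − 2y_B − y_C = 0, so y_B = 7.5 − 0.5y_C.
The reaction-function slope is −0.5, so a 10-unit rise in y_C moves y_B by −0.5 × 10 = −5. B's best response falls — the actions are strategic substitutes.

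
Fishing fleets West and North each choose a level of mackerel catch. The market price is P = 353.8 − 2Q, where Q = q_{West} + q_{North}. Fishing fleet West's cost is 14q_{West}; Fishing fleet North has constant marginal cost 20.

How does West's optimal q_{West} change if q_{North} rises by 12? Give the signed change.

-6

Fishing fleet West's profit: π = q_{West}(353.8 − 2(q_{West} + q_{North})) − 14q_{West}.
∂π/∂q_{West} = 339.8 − 4q_{West} − 2q_{North} = 0, so q_{West} = 84.95 − 0.5q_{North}.
The reaction-function slope is −0.5, so a 12-unit rise in q_{North} moves q_{West} by −0.5 × 12 = −6. West's best response falls — the actions are strategic substitutes.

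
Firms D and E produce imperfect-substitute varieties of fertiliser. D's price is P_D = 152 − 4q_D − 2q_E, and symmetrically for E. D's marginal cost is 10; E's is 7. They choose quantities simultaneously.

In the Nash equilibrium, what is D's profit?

795.24

Firm D's profit: π = q_D(152 − 4q_D − 2q_E) − 10q_D.
∂π/∂q_D = 142 − 8q_D − 2q_E = 0 ⇒ q_D = 17.75 − 0.25q_E.
Similarly q_E = 18.125 − 0.25q_D.
Substituting the second reaction function into the first: q_D = 17.75 − 0.25(18.125 − 0.25q_D), which gives 0.9375q_D = 423/32 ⇒ q_D = 14.1.
Then q_E = 18.125 − 0.25·14.1 = 14.6.
P_D = 152 − 4·14.1 − 2·14.6 = 66.4.
Profit = (66.4 − 10)·14.1 = 795.24.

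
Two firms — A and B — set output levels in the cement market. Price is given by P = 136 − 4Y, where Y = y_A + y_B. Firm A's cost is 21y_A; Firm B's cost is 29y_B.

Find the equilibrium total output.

Firm A's profit: π = y_A(136 − 4(y_A + y_B)) − 21y_A.
∂π/∂y_A = 115 − 8y_A − 4y_B = 0, so y_A = 14.375 − 0.5y_B.
By the same steps for B: y_B = 13.375 − 0.5y_A.
Substituting the second reaction function into the first: y_A = 14.375 − 0.5(13.375 − 0.5y_A), which gives 0.75y_A = 7.6875 ⇒ y_A = 10.25.
Then y_B = 13.375 − 0.5·10.25 = 8.25.
Total output: 10.25 + 8.25 = 18.5.

18.5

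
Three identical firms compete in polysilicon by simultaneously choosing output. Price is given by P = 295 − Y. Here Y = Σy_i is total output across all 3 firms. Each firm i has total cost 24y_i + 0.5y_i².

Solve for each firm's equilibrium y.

A representative firm's profit is π_i = y_i(295 − Y) − 24y_i − 0.5y_i², with Y = y_i + Σ_{j≠i} y_j.
First-order condition: 271 − 3y_i − Σ_{j≠i} y_j = 0.
With identical firms, set every y_j = y: then 271 − 3y − 2y = 0, i.e. y = 271/5 = 54.2.

54.2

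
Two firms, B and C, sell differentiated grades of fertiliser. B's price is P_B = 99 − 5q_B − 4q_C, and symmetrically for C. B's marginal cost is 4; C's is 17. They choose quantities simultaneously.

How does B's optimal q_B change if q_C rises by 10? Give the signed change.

-4

Firm B's profit: π = q_B(99 − 5q_B − 4q_C) − 4q_B.
∂π/∂q_B = 95 − 10q_B − 4q_C = 0 ⇒ q_B = 9.5 − 0.4q_C.
The reaction-function slope is −0.4, so a 10-unit rise in q_C moves q_B by −0.4 × 10 = −4. B's best response falls — the actions are strategic substitutes.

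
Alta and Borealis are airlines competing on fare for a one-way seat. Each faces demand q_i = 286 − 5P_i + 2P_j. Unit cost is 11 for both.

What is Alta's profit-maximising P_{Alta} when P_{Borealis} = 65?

Alta's profit: π = (P_{Alta} − 11)(286 − 5P_{Alta} + 2P_{Borealis}).
∂π/∂P_{Alta} = 341 − 10P_{Alta} + 2P_{Borealis} = 0 ⇒ P_{Alta} = 34.1 + 0.2P_{Borealis}.
At P_{Borealis} = 65: P_{Alta} = 34.1 + 0.2·65 = 47.1.

47.1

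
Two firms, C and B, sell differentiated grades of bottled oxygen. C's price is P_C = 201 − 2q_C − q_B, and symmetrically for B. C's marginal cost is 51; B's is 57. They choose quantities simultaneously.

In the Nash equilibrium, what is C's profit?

Firm C's profit: π = q_C(201 − 2q_C − q_B) − 51q_C.
∂π/∂q_C = 150 − 4q_C − q_B = 0 ⇒ q_C = 37.5 − 0.25q_B.
Similarly q_B = 36 − 0.25q_C.
Plugging q_B into C's best response: q_C = 37.5 − 0.25(36 − 0.25q_C) ⇒ 0.9375q_C = 28.5, so q_C = 30.4.
Then q_B = 36 − 0.25·30.4 = 28.4.
P_C = 201 − 2·30.4 − 28.4 = 111.8.
Profit = (111.8 − 51)·30.4 = 1848.32.

1848.32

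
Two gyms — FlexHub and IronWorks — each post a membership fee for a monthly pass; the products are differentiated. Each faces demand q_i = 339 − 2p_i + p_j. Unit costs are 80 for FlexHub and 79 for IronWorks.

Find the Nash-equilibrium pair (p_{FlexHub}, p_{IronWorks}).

FlexHub's profit: π = (p_{FlexHub} − 80)(339 − 2p_{FlexHub} + p_{IronWorks}).
∂π/∂p_{FlexHub} = 499 − 4p_{FlexHub} + p_{IronWorks} = 0 ⇒ p_{FlexHub} = 124.75 + 0.25p_{IronWorks}.
Similarly p_{IronWorks} = 124.25 + 0.25p_{FlexHub}.
Substituting the second reaction function into the first: p_{FlexHub} = 124.75 + 0.25(124.25 + 0.25p_{FlexHub}), which gives 0.9375p_{FlexHub} = 155.8125 ⇒ p_{FlexHub} = 166.2.
Then p_{IronWorks} = 124.25 + 0.25·166.2 = 165.8.

166.2, 165.8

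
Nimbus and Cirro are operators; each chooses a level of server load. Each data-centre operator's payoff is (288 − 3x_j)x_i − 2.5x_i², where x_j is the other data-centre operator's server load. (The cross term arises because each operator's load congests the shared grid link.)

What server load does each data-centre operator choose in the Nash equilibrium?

Nimbus's payoff is (288 − 3x_C)x_N − 2.5x_N².
∂π/∂x_N = 288 − 3x_C − 5x_N = 0, so x_N = 57.6 − 0.6x_C.
By symmetry x_C = x_N; substituting into the reaction function, 1.6x_N = 57.6 and x_N = 36.

36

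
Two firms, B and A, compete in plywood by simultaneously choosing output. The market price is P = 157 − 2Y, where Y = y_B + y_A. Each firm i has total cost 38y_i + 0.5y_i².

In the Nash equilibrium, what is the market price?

89

Firm B's profit: π = y_B(157 − 2(y_B + y_A)) − 38y_B − 0.5y_B².
∂π/∂y_B = 119 − 5y_B − 2y_A = 0, so y_B = 23.8 − 0.4y_A.
By symmetry y_A = y_B; substituting into the reaction function, 1.4y_B = 23.8 and y_B = 17.
Equilibrium price: P = 157 − 2·34 = 89.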